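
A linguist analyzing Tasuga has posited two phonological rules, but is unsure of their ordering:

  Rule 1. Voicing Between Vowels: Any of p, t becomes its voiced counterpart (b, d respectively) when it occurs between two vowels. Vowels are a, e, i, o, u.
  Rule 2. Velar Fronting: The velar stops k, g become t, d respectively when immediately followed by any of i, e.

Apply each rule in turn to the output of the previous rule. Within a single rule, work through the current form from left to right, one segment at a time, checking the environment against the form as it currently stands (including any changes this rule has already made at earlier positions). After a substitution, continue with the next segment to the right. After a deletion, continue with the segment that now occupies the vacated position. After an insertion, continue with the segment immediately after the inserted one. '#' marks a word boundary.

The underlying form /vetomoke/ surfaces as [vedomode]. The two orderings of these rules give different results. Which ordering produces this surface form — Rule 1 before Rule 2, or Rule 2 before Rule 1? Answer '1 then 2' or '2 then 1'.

2 then 1

Order 1 then 2:
  1 Voicing Between Vowels: [vetomoke] → [vedomoke]
  2 Velar Fronting: [vedomoke] → [vedomote]
  result: [vedomote]
Order 2 then 1:
  2 Velar Fronting: [vetomoke] → [vetomote]
  1 Voicing Between Vowels: [vetomote] → [vedomode]
  result: [vedomode]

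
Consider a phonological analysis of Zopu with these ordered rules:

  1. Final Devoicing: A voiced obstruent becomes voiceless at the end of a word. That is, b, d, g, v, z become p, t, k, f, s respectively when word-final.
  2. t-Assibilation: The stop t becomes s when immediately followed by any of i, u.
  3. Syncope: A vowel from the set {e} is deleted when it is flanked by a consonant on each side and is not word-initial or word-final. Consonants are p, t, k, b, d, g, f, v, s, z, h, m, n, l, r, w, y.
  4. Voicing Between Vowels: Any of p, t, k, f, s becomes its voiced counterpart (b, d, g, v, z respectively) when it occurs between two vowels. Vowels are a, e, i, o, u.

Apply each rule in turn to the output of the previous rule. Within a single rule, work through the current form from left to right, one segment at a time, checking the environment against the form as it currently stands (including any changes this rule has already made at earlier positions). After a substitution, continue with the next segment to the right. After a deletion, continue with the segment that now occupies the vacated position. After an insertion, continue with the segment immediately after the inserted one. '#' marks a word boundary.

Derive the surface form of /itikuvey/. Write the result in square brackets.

[iziguvy]

1 Final Devoicing: no change — [itikuvey]
2 t-Assibilation: [itikuvey] → [isikuvey]
3 Syncope: [isikuvey] → [isikuvy]
4 Voicing Between Vowels: [isikuvy] → [iziguvy]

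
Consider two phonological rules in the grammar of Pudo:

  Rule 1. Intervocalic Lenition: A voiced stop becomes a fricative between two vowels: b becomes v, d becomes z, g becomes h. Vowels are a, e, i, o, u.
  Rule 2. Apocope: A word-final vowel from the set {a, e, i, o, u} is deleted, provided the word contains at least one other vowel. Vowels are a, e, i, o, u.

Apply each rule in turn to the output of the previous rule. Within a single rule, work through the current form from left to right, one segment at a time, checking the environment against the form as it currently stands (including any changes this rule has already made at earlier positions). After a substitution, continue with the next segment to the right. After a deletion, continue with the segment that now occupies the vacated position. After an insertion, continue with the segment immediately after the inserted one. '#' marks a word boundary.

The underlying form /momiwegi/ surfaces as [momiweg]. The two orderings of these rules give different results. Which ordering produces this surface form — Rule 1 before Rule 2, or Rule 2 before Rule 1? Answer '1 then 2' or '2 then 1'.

2 then 1

Order 1 then 2:
  1 Intervocalic Lenition: [momiwegi] → [momiwehi]
  2 Apocope: [momiwehi] → [momiweh]
  result: [momiweh]
Order 2 then 1:
  2 Apocope: [momiwegi] → [momiweg]
  1 Intervocalic Lenition: no change — [momiweg]
  result: [momiweg]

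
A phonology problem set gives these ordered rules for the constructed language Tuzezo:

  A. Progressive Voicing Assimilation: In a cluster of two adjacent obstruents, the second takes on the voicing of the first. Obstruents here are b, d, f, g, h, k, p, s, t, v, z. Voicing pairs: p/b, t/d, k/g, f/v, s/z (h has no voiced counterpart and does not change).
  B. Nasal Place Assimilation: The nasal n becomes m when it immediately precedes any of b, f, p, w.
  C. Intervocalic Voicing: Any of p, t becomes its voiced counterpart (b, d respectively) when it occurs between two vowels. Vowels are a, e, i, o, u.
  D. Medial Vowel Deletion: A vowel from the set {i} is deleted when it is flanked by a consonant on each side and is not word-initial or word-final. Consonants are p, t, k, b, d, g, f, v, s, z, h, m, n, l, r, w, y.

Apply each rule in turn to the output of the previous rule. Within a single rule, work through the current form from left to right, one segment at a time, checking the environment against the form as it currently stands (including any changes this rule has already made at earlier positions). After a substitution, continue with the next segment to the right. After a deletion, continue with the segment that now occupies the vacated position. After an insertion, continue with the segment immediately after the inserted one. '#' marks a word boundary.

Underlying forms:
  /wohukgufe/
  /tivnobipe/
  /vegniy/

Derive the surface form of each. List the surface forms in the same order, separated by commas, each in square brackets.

/wohukgufe/:
  A Progressive Voicing Assimilation: [wohukgufe] → [wohukkufe]
  B Nasal Place Assimilation: no change — [wohukkufe]
  C Intervocalic Voicing: no change — [wohukkufe]
  D Medial Vowel Deletion: no change — [wohukkufe]
/tivnobipe/:
  A Progressive Voicing Assimilation: no change — [tivnobipe]
  B Nasal Place Assimilation: no change — [tivnobipe]
  C Intervocalic Voicing: [tivnobipe] → [tivnobibe]
  D Medial Vowel Deletion: [tivnobibe] → [tvnobbe]
/vegniy/:
  A Progressive Voicing Assimilation: no change — [vegniy]
  B Nasal Place Assimilation: no change — [vegniy]
  C Intervocalic Voicing: no change — [vegniy]
  D Medial Vowel Deletion: [vegniy] → [vegny]

[wohukkufe], [tvnobbe], [vegny]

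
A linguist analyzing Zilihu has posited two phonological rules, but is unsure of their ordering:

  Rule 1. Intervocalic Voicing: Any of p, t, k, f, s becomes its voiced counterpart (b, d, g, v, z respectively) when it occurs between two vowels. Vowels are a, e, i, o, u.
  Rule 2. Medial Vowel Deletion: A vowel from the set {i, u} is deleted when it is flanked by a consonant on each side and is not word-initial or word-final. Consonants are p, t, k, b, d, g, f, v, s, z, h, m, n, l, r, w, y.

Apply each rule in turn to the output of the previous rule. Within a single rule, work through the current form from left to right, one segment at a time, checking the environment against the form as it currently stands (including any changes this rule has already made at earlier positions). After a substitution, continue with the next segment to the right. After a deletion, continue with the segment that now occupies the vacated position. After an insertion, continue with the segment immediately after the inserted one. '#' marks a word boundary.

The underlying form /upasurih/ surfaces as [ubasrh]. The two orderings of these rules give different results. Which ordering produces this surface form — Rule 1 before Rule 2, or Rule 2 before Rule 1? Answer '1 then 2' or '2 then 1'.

2 then 1

Order 1 then 2:
  1 Intervocalic Voicing: [upasurih] → [ubazurih]
  2 Medial Vowel Deletion: [ubazurih] → [ubazrh]
  result: [ubazrh]
Order 2 then 1:
  2 Medial Vowel Deletion: [upasurih] → [upasrh]
  1 Intervocalic Voicing: [upasrh] → [ubasrh]
  result: [ubasrh]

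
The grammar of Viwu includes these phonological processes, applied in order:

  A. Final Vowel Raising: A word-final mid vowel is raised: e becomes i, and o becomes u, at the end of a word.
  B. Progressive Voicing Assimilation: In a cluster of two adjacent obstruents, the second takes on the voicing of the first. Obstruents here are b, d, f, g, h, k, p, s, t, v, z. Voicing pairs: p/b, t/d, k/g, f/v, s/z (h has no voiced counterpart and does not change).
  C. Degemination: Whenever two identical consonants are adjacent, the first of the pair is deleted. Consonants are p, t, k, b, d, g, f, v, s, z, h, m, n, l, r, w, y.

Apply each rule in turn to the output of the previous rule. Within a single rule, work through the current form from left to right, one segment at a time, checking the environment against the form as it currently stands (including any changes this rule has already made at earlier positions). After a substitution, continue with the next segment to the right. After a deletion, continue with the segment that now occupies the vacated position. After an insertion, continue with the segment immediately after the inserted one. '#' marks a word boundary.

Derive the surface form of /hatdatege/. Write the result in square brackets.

A Final Vowel Raising: [hatdatege] → [hatdategi]
B Progressive Voicing Assimilation: [hatdategi] → [hattategi]
C Degemination: [hattategi] → [hatategi]

[hatategi]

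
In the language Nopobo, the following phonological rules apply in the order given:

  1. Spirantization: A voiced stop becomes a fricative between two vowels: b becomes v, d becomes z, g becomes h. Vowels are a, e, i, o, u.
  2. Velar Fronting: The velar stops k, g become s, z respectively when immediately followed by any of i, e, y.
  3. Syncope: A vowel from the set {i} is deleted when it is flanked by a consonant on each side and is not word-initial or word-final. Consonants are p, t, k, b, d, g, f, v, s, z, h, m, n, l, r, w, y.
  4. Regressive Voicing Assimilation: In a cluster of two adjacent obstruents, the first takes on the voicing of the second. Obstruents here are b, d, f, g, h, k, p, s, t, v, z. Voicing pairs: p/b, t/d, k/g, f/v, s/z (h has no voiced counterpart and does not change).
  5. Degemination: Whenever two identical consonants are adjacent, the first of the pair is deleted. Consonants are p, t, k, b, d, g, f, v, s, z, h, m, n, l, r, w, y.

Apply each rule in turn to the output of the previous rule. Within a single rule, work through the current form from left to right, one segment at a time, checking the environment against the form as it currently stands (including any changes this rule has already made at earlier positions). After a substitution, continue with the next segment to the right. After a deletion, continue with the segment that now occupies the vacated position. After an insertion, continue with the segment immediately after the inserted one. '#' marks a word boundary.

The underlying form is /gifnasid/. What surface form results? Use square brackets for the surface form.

[sfnazd]

1 Spirantization: no change — [gifnasid]
2 Velar Fronting: [gifnasid] → [zifnasid]
3 Syncope: [zifnasid] → [zfnasd]
4 Regressive Voicing Assimilation: [zfnasd] → [sfnazd]
5 Degemination: no change — [sfnazd]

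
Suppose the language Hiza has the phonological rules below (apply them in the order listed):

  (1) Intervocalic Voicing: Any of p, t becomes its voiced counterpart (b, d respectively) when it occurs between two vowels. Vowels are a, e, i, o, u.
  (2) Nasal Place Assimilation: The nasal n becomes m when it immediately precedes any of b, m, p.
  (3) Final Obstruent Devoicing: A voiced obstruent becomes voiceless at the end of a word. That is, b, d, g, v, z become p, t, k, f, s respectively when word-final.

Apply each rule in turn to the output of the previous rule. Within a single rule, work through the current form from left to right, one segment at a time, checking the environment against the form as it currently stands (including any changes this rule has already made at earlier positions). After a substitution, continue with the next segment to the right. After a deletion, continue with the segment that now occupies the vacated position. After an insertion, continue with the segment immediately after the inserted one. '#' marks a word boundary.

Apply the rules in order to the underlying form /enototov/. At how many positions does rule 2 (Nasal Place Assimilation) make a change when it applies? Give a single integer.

(1) Intervocalic Voicing: [enototov] → [enododov]
(2) Nasal Place Assimilation: no change — [enododov]
(3) Final Obstruent Devoicing: [enododov] → [enododof]
Rule 2 changed 0 position(s).

0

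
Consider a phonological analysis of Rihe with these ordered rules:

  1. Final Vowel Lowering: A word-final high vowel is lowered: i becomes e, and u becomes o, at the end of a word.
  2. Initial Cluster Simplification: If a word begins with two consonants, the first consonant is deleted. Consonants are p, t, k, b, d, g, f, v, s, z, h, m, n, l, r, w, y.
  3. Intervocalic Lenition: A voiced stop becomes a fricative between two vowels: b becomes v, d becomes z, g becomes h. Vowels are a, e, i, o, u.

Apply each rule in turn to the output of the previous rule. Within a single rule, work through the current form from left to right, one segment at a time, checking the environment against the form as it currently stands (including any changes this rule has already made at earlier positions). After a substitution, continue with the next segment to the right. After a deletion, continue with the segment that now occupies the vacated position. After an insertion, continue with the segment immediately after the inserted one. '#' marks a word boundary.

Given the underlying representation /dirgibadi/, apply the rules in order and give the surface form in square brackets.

1 Final Vowel Lowering: [dirgibadi] → [dirgibade]
2 Initial Cluster Simplification: no change — [dirgibade]
3 Intervocalic Lenition: [dirgibade] → [dirgivaze]

[dirgivaze]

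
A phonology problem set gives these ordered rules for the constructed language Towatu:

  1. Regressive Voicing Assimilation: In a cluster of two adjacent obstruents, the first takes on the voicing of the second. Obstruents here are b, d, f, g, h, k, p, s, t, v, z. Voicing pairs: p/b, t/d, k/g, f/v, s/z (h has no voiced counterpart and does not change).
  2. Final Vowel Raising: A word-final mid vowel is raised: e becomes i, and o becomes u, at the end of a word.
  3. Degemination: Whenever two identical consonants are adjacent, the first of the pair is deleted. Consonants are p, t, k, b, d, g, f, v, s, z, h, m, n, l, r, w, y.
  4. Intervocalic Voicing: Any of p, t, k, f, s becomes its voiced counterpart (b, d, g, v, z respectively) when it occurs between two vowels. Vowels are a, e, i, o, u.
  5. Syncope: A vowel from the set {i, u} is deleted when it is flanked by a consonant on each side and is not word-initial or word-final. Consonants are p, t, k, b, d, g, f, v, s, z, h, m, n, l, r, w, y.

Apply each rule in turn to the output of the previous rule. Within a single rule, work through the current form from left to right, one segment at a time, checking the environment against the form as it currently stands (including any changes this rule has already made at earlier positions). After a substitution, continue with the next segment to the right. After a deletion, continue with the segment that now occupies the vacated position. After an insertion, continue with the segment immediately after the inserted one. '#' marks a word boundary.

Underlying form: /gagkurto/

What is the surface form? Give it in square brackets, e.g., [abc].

1 Regressive Voicing Assimilation: [gagkurto] → [gakkurto]
2 Final Vowel Raising: [gakkurto] → [gakkurtu]
3 Degemination: [gakkurtu] → [gakurtu]
4 Intervocalic Voicing: [gakurtu] → [gagurtu]
5 Syncope: [gagurtu] → [gagrtu]

[gagrtu]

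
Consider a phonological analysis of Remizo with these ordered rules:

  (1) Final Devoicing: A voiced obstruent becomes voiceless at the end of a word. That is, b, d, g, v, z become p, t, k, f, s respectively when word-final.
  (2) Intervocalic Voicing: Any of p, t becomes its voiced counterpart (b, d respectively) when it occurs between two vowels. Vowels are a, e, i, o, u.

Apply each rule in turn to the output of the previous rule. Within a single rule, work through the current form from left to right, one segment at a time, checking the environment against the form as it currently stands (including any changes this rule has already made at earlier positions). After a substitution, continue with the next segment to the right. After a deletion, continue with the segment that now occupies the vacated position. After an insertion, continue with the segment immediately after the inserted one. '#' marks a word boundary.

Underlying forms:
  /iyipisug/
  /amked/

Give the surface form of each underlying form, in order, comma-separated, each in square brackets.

[iyibisuk], [amket]

/iyipisug/:
  (1) Final Devoicing: [iyipisug] → [iyipisuk]
  (2) Intervocalic Voicing: [iyipisuk] → [iyibisuk]
/amked/:
  (1) Final Devoicing: [amked] → [amket]
  (2) Intervocalic Voicing: no change — [amket]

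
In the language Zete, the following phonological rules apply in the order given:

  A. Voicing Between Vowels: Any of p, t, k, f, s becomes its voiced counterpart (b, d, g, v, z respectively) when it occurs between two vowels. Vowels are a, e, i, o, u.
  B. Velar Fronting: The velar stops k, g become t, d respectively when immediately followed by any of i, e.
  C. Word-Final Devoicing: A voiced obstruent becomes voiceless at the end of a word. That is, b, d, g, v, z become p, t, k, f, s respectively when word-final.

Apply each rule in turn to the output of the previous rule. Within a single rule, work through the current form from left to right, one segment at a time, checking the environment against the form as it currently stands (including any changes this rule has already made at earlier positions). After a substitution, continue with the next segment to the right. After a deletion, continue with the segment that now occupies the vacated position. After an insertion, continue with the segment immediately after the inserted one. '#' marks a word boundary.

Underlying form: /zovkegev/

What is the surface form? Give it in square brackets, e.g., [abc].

A Voicing Between Vowels: no change — [zovkegev]
B Velar Fronting: [zovkegev] → [zovtedev]
C Word-Final Devoicing: [zovtedev] → [zovtedef]

[zovtedef]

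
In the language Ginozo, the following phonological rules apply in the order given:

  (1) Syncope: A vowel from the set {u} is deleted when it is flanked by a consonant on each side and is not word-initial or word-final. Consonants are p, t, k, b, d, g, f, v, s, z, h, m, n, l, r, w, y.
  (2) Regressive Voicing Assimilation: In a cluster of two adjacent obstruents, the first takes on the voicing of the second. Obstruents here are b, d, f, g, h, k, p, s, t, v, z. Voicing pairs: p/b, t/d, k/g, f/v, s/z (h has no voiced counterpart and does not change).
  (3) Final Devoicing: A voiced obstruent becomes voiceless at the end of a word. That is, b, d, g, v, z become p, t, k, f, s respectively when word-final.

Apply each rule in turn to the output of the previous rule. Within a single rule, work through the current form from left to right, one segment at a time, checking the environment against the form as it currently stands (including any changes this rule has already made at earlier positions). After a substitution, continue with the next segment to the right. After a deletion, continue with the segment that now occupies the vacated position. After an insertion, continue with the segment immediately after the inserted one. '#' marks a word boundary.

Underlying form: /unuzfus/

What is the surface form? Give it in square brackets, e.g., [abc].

(1) Syncope: [unuzfus] → [unzfs]
(2) Regressive Voicing Assimilation: [unzfs] → [unsfs]
(3) Final Devoicing: no change — [unsfs]

[unsfs]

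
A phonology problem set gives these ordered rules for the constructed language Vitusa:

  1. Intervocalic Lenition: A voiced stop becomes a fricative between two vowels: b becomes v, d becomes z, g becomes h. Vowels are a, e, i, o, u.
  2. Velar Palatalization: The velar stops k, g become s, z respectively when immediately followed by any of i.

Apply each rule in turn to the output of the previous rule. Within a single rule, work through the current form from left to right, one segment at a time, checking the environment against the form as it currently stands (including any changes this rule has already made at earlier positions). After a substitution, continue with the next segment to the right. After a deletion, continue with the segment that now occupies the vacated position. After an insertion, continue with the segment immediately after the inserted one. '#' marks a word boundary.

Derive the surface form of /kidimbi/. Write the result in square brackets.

1 Intervocalic Lenition: [kidimbi] → [kizimbi]
2 Velar Palatalization: [kizimbi] → [sizimbi]

[sizimbi]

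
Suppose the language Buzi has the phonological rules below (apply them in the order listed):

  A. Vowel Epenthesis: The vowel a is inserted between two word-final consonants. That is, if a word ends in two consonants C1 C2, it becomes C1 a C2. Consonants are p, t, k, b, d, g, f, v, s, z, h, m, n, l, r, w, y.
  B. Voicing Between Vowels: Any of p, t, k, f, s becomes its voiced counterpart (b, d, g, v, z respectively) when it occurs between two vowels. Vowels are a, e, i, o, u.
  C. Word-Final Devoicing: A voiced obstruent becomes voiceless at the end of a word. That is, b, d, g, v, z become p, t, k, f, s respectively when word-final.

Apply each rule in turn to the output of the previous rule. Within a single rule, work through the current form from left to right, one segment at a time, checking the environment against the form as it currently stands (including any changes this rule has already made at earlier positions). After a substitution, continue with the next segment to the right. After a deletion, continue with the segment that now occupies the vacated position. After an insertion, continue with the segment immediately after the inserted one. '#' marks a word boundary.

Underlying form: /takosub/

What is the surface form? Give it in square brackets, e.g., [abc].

A Vowel Epenthesis: no change — [takosub]
B Voicing Between Vowels: [takosub] → [tagozub]
C Word-Final Devoicing: [tagozub] → [tagozup]

[tagozup]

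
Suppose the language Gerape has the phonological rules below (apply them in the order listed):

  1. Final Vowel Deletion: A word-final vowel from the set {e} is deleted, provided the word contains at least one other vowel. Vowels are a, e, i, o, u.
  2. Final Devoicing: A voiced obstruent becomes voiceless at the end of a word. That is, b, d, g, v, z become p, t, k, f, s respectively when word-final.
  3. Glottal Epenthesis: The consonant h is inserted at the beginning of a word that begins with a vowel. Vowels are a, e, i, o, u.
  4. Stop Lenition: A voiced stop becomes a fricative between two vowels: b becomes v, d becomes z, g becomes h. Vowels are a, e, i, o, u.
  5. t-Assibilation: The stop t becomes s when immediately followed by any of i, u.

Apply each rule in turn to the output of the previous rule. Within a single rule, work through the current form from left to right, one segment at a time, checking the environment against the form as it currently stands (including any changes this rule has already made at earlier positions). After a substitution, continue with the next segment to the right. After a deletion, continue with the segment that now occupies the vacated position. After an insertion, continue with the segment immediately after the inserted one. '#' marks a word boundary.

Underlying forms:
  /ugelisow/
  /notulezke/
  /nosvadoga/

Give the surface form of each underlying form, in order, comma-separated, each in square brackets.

/ugelisow/:
  1 Final Vowel Deletion: no change — [ugelisow]
  2 Final Devoicing: no change — [ugelisow]
  3 Glottal Epenthesis: [ugelisow] → [hugelisow]
  4 Stop Lenition: [hugelisow] → [huhelisow]
  5 t-Assibilation: no change — [huhelisow]
/notulezke/:
  1 Final Vowel Deletion: [notulezke] → [notulezk]
  2 Final Devoicing: no change — [notulezk]
  3 Glottal Epenthesis: no change — [notulezk]
  4 Stop Lenition: no change — [notulezk]
  5 t-Assibilation: [notulezk] → [nosulezk]
/nosvadoga/:
  1 Final Vowel Deletion: no change — [nosvadoga]
  2 Final Devoicing: no change — [nosvadoga]
  3 Glottal Epenthesis: no change — [nosvadoga]
  4 Stop Lenition: [nosvadoga] → [nosvazoha]
  5 t-Assibilation: no change — [nosvazoha]

[huhelisow], [nosulezk], [nosvazoha]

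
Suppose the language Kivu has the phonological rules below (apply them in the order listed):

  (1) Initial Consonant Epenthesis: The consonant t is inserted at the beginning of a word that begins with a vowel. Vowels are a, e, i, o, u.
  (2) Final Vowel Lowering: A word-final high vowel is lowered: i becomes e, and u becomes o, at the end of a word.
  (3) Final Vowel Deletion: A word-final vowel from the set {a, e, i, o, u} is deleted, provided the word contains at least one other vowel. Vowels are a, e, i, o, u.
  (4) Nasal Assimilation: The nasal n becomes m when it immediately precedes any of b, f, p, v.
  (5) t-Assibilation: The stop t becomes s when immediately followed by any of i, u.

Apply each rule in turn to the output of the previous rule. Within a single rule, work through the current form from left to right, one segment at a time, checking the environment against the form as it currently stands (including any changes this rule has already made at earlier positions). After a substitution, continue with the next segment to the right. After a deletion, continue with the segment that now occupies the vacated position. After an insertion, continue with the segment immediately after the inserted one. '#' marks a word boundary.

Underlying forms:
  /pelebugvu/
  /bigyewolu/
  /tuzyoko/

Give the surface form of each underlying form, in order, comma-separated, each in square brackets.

/pelebugvu/:
  (1) Initial Consonant Epenthesis: no change — [pelebugvu]
  (2) Final Vowel Lowering: [pelebugvu] → [pelebugvo]
  (3) Final Vowel Deletion: [pelebugvo] → [pelebugv]
  (4) Nasal Assimilation: no change — [pelebugv]
  (5) t-Assibilation: no change — [pelebugv]
/bigyewolu/:
  (1) Initial Consonant Epenthesis: no change — [bigyewolu]
  (2) Final Vowel Lowering: [bigyewolu] → [bigyewolo]
  (3) Final Vowel Deletion: [bigyewolo] → [bigyewol]
  (4) Nasal Assimilation: no change — [bigyewol]
  (5) t-Assibilation: no change — [bigyewol]
/tuzyoko/:
  (1) Initial Consonant Epenthesis: no change — [tuzyoko]
  (2) Final Vowel Lowering: no change — [tuzyoko]
  (3) Final Vowel Deletion: [tuzyoko] → [tuzyok]
  (4) Nasal Assimilation: no change — [tuzyok]
  (5) t-Assibilation: [tuzyok] → [suzyok]

[pelebugv], [bigyewol], [suzyok]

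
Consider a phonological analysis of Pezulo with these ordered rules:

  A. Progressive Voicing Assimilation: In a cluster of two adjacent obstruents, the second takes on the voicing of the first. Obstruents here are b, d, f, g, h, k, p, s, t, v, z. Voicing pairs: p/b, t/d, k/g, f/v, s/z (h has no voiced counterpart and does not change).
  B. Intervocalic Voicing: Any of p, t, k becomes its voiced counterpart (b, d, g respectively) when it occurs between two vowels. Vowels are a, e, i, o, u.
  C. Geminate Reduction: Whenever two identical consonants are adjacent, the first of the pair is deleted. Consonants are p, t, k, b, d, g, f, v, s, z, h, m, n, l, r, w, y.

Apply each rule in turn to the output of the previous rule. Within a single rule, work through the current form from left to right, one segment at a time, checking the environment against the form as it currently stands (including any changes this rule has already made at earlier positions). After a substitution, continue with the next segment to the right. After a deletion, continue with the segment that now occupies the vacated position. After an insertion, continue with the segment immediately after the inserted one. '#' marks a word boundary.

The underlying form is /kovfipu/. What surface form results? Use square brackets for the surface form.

A Progressive Voicing Assimilation: [kovfipu] → [kovvipu]
B Intervocalic Voicing: [kovvipu] → [kovvibu]
C Geminate Reduction: [kovvibu] → [kovibu]

[kovibu]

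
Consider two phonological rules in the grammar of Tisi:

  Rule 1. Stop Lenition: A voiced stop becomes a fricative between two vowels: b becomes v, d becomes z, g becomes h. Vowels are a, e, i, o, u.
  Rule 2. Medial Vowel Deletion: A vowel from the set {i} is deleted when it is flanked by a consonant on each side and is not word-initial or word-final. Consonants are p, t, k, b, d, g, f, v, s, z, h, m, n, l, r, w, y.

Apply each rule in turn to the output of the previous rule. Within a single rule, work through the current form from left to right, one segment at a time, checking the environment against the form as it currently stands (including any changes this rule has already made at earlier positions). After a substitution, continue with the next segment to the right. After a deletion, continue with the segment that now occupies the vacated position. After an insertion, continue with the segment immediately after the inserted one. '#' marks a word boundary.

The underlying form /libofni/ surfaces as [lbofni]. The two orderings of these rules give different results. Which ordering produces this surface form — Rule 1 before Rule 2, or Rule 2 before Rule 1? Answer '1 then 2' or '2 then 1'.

2 then 1

Order 1 then 2:
  1 Stop Lenition: [libofni] → [livofni]
  2 Medial Vowel Deletion: [livofni] → [lvofni]
  result: [lvofni]
Order 2 then 1:
  2 Medial Vowel Deletion: [libofni] → [lbofni]
  1 Stop Lenition: no change — [lbofni]
  result: [lbofni]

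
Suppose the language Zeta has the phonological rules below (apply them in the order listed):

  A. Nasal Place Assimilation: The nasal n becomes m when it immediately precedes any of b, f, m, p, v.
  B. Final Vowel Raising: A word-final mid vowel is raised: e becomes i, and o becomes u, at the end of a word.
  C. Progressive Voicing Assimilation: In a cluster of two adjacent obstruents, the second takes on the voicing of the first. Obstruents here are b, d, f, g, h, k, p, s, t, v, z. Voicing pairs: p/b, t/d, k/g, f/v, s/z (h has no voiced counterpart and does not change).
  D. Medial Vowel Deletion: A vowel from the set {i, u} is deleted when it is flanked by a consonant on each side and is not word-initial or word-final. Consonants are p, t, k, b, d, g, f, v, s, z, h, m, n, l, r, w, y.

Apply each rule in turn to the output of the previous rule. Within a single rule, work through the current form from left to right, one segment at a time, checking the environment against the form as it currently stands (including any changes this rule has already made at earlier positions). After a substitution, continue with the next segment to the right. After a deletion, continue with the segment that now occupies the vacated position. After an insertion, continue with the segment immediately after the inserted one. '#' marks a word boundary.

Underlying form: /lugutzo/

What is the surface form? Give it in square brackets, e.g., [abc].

A Nasal Place Assimilation: no change — [lugutzo]
B Final Vowel Raising: [lugutzo] → [lugutzu]
C Progressive Voicing Assimilation: [lugutzu] → [lugutsu]
D Medial Vowel Deletion: [lugutsu] → [lgtsu]

[lgtsu]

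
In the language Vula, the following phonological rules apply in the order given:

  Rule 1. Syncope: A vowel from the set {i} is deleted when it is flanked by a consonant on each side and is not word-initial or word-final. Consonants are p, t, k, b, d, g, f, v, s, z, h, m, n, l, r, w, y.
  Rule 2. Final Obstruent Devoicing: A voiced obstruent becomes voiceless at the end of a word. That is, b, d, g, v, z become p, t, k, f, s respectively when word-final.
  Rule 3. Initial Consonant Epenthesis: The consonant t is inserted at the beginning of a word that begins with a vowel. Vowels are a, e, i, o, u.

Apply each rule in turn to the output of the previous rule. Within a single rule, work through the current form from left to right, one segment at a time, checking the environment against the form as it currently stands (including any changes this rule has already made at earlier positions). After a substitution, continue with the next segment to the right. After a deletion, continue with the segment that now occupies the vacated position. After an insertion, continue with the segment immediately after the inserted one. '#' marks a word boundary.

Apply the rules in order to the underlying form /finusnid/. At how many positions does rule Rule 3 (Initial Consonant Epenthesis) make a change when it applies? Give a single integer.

0

Rule 1 Syncope: [finusnid] → [fnusnd]
Rule 2 Final Obstruent Devoicing: [fnusnd] → [fnusnt]
Rule 3 Initial Consonant Epenthesis: no change — [fnusnt]
Rule Rule 3 changed 0 position(s).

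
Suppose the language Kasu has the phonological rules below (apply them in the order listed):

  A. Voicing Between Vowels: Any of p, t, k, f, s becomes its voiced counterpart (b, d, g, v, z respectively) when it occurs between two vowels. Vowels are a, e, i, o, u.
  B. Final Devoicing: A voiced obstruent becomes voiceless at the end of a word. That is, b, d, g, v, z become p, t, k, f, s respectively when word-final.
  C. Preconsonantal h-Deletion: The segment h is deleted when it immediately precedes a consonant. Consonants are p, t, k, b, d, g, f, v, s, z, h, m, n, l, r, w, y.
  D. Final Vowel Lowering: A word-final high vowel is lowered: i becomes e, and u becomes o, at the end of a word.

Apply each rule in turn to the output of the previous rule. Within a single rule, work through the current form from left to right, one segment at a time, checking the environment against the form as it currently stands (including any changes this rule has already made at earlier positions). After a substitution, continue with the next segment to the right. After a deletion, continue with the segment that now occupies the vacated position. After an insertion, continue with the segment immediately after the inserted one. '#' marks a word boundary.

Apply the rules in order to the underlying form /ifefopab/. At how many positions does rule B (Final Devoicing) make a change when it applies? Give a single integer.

A Voicing Between Vowels: [ifefopab] → [ivevobab]
B Final Devoicing: [ivevobab] → [ivevobap]
C Preconsonantal h-Deletion: no change — [ivevobap]
D Final Vowel Lowering: no change — [ivevobap]
Rule B changed 1 position(s).

1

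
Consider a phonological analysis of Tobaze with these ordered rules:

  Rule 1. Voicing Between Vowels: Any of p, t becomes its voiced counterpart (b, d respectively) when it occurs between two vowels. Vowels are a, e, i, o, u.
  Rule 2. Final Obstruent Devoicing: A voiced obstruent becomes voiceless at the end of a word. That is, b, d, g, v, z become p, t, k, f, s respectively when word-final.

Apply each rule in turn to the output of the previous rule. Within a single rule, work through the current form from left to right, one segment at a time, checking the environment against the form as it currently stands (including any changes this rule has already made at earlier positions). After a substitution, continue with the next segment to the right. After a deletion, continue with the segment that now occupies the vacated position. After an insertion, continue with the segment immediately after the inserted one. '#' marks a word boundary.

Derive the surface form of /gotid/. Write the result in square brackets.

Rule 1 Voicing Between Vowels: [gotid] → [godid]
Rule 2 Final Obstruent Devoicing: [godid] → [godit]

[godit]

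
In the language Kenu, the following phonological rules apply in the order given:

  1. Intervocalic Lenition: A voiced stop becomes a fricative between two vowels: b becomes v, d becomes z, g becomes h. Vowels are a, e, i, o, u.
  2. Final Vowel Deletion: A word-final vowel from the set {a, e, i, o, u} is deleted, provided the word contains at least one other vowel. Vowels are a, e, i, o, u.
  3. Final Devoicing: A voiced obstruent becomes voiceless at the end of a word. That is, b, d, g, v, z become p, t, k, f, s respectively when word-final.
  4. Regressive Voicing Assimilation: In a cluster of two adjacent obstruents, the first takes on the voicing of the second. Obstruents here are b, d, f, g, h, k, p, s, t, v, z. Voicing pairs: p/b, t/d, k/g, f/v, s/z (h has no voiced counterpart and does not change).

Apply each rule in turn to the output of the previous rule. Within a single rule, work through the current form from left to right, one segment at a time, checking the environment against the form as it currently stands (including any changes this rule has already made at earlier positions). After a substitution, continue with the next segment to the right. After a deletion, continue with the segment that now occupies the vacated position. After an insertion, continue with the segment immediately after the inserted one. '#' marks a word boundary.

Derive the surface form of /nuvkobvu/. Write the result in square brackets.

[nufkopf]

1 Intervocalic Lenition: no change — [nuvkobvu]
2 Final Vowel Deletion: [nuvkobvu] → [nuvkobv]
3 Final Devoicing: [nuvkobv] → [nuvkobf]
4 Regressive Voicing Assimilation: [nuvkobf] → [nufkopf]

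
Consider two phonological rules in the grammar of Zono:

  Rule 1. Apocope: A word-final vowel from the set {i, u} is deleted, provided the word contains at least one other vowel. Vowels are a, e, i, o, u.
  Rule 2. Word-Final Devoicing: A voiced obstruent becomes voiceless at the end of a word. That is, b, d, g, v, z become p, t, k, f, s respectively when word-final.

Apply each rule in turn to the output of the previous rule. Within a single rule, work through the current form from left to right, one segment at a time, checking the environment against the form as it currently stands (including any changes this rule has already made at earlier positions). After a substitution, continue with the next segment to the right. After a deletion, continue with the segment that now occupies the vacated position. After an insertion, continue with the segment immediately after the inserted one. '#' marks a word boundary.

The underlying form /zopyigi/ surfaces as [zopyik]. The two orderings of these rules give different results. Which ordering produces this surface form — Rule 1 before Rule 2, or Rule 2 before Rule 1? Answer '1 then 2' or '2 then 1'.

Order 1 then 2:
  1 Apocope: [zopyigi] → [zopyig]
  2 Word-Final Devoicing: [zopyig] → [zopyik]
  result: [zopyik]
Order 2 then 1:
  2 Word-Final Devoicing: no change — [zopyigi]
  1 Apocope: [zopyigi] → [zopyig]
  result: [zopyig]

1 then 2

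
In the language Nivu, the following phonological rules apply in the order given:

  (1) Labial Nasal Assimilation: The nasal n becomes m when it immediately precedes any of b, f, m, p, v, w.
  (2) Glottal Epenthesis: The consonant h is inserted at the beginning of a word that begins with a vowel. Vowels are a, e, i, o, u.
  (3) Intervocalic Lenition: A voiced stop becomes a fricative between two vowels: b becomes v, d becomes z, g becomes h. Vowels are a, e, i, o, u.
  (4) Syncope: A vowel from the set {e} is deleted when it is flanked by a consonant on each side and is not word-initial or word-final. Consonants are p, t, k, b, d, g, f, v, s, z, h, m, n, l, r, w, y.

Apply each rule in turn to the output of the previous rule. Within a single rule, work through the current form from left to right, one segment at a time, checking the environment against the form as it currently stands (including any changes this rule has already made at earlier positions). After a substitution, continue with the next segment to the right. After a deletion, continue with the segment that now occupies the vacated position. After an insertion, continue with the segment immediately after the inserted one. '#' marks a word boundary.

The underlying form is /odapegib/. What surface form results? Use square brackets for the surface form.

[hozaphib]

(1) Labial Nasal Assimilation: no change — [odapegib]
(2) Glottal Epenthesis: [odapegib] → [hodapegib]
(3) Intervocalic Lenition: [hodapegib] → [hozapehib]
(4) Syncope: [hozapehib] → [hozaphib]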